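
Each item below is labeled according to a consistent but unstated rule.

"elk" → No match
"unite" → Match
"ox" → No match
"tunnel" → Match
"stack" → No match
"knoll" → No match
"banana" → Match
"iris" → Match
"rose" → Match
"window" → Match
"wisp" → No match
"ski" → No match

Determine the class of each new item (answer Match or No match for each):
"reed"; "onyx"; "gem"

One predicate separates the groups cleanly: has ≥ 2 vowels.

Match, No match, No match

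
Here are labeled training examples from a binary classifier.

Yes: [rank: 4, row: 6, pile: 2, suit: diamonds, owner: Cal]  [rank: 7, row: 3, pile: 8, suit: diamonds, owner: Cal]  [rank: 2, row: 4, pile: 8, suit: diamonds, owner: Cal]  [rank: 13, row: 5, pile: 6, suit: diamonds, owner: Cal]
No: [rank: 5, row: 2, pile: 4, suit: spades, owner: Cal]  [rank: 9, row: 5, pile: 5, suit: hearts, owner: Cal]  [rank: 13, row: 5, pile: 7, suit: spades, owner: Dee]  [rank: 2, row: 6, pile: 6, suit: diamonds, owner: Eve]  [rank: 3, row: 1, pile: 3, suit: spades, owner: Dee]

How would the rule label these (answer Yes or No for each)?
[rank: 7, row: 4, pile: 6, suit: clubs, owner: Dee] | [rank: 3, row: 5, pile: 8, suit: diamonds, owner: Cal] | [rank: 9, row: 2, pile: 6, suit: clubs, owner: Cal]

Every 'Yes' example satisfies: owner is Cal AND suit is diamonds. None of the 'No' examples do.
[rank: 7, row: 4, pile: 6, suit: clubs, owner: Dee]: owner is Dee, suit is clubs, lacks this property → No. [rank: 3, row: 5, pile: 8, suit: diamonds, owner: Cal]: owner is Cal, suit is diamonds, fits → Yes. [rank: 9, row: 2, pile: 6, suit: clubs, owner: Cal]: owner is Cal, suit is clubs, lacks this property → No.

No, Yes, No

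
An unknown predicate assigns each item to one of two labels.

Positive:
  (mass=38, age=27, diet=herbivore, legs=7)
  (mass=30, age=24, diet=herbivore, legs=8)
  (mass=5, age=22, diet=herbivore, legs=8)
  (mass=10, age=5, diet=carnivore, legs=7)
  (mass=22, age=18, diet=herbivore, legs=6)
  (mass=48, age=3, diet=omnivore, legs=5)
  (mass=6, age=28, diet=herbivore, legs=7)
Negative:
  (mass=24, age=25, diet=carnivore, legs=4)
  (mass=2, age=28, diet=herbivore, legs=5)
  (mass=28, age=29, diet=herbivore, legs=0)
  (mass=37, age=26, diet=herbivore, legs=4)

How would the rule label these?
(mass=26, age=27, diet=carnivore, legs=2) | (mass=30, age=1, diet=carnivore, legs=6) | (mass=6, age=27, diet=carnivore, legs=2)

A rule that fits every label: mass ≥ 5 AND legs ≥ 5 — true of each 'Positive' example, false of each 'Negative' one.
(mass=26, age=27, diet=carnivore, legs=2): mass = 26, legs = 2 — fails the rule, so Negative.
(mass=30, age=1, diet=carnivore, legs=6): mass = 30, legs = 6 — passes, so Positive.
(mass=6, age=27, diet=carnivore, legs=2): mass = 6, legs = 2 — fails the rule, so Negative.

Negative, Positive, Negative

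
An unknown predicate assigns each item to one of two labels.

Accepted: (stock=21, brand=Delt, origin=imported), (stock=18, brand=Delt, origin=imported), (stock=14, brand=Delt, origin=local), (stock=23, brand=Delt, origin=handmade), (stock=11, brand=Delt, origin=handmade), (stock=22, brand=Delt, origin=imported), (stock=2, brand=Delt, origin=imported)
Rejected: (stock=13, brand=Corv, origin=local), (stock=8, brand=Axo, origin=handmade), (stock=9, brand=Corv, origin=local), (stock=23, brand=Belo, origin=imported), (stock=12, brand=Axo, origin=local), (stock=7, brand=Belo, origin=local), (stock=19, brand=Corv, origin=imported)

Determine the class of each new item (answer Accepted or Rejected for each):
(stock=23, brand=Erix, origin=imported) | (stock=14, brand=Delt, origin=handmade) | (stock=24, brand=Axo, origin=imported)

Rejected, Accepted, Rejected

'Accepted' ⟺ brand is Delt.
(stock=23, brand=Erix, origin=imported) — brand is Erix, hence Rejected.
(stock=14, brand=Delt, origin=handmade) — brand is Delt, hence Accepted.
(stock=24, brand=Axo, origin=imported) — brand is Axo, hence Rejected.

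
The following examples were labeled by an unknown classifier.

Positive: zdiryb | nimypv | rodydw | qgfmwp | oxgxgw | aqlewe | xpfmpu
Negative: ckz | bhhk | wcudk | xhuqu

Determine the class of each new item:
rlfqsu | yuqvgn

Positive, Positive

One predicate separates the groups cleanly: length 6.
rlfqsu: length 6 — has this property, so Positive.
yuqvgn: length 6 — has this property, so Positive.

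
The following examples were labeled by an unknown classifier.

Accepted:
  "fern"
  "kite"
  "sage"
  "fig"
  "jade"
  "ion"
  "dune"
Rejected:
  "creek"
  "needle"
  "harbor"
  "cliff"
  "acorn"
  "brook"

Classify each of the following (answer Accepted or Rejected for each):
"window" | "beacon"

Rejected, Rejected

A rule that fits every label: length ≤ 4 — true of each 'Accepted' example, false of each 'Rejected' one.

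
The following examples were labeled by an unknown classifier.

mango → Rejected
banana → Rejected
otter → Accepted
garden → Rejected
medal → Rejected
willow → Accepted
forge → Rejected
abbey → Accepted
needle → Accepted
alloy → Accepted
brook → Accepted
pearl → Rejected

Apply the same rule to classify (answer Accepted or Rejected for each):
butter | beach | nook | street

The pattern is that an item is 'Accepted' exactly when: has a double letter.
butter: 'tt' doubled — satisfies this, so Accepted.
beach: no doubled letter — fails this test, so Rejected.
nook: 'oo' doubled — satisfies this, so Accepted.
street: 'ee' doubled — satisfies this, so Accepted.

Accepted, Rejected, Accepted, Accepted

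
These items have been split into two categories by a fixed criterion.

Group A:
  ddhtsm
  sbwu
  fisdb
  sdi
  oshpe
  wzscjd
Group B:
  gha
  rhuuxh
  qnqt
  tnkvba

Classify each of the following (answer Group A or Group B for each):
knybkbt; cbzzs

Group B, Group A

Every 'Group A' example satisfies: contains 's'. None of the 'Group B' examples do.
knybkbt: Group B (no 's').
cbzzs: Group A (has 's').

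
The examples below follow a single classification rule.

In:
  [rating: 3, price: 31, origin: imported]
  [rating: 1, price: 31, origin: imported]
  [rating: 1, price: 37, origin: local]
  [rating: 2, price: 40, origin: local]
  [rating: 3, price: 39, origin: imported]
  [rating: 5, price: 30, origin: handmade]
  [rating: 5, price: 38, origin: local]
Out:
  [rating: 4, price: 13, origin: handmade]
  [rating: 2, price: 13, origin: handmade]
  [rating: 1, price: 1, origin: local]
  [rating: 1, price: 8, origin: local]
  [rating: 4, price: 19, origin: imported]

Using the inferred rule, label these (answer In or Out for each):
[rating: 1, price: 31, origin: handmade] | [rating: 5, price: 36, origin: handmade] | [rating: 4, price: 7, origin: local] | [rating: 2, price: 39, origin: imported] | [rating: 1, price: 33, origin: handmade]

In, In, Out, In, In

The classifier is using: price ≥ 30.
[rating: 1, price: 31, origin: handmade] — price = 31, hence In. [rating: 5, price: 36, origin: handmade] — price = 36, hence In. [rating: 4, price: 7, origin: local] — price = 7, hence Out. [rating: 2, price: 39, origin: imported] — price = 39, hence In. [rating: 1, price: 33, origin: handmade] — price = 33, hence In.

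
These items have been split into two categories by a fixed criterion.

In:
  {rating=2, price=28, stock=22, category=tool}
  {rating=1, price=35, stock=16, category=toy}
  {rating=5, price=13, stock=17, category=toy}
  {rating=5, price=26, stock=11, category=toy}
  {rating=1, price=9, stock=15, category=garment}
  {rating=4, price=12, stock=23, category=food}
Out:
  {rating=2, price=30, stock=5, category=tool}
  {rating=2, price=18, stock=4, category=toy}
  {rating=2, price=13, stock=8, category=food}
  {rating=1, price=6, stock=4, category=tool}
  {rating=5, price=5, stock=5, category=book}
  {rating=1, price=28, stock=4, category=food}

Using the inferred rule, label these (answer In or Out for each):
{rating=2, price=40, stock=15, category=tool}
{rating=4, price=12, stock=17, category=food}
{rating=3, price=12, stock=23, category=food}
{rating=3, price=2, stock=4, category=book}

In, In, In, Out

The distinguishing property — stock ≥ 11 — holds for all the 'In' cases and none of the 'Out' cases.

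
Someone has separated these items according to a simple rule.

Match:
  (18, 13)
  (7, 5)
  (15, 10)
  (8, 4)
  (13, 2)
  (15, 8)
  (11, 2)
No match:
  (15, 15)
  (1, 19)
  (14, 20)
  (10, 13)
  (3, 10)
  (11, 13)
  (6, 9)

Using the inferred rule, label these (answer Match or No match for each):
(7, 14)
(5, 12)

No match, No match

Looking at the examples, the only property every 'Match' case has and every 'No match' case lacks is: first > second.
(7, 14): No match (7 < 14). (5, 12): No match (5 < 12).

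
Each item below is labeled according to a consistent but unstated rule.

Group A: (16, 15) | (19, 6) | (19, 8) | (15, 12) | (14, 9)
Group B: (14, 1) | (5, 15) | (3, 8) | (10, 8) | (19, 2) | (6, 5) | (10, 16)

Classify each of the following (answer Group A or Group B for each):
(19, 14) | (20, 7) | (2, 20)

The simplest hypothesis consistent with all the labels is: sum ≥ 23 AND sum is odd.
(19, 14): 19+14 = 33 — passes, so Group A. (20, 7): 20+7 = 27 — passes, so Group A. (2, 20): 2+20 = 22 — does not satisfy this, so Group B.

Group A, Group A, Group B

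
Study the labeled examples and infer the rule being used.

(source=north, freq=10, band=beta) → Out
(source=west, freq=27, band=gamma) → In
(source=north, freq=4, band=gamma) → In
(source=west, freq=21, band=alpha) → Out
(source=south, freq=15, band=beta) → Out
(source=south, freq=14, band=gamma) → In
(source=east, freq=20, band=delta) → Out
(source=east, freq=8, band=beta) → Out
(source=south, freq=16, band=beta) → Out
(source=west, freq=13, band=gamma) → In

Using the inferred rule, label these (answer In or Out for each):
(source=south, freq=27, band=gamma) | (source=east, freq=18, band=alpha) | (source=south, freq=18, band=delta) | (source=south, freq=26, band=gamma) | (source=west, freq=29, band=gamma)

In, Out, Out, In, In

All 'In' examples share one property — band is gamma — and every 'Out' example lacks it.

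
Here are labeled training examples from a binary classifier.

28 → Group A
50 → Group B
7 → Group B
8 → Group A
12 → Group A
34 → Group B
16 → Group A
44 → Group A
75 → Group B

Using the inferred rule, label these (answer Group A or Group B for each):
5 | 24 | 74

Group B, Group A, Group B

The rule appears to be: multiple of 4.
5: Group B (5 = 4·1 + 1). 24: Group A (24 = 4·6). 74: Group B (74 = 4·18 + 2).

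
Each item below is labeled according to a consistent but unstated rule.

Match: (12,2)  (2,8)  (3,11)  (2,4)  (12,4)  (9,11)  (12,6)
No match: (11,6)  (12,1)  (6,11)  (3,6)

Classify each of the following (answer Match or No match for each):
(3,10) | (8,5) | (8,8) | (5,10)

The classifier is using: sum is even.
(3,10) → 3+10 = 13 → No match. (8,5) → 8+5 = 13 → No match. (8,8) → 8+8 = 16 → Match. (5,10) → 5+10 = 15 → No match.

No match, No match, Match, No match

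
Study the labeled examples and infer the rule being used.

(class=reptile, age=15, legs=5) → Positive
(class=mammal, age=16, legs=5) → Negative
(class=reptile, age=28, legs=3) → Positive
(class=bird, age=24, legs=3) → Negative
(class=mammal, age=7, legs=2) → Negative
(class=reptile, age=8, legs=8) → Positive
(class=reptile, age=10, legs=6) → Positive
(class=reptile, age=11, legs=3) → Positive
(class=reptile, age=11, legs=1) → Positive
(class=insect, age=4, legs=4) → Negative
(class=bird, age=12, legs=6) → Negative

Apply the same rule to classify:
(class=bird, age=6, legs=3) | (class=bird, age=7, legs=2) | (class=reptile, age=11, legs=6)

Negative, Negative, Positive

Looking at the examples, the only property every 'Positive' case has and every 'Negative' case lacks is: class is reptile.
(class=bird, age=6, legs=3) — class is bird, hence Negative. (class=bird, age=7, legs=2) — class is bird, hence Negative. (class=reptile, age=11, legs=6) — class is reptile, hence Positive.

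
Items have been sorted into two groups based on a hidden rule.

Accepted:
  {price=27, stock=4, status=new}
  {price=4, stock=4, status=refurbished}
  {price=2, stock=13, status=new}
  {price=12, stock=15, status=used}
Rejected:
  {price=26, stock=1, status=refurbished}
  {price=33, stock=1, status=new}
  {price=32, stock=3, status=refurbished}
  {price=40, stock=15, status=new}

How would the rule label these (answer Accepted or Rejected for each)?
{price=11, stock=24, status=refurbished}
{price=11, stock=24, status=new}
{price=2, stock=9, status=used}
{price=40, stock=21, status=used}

Accepted, Accepted, Accepted, Rejected

The common property of the 'Accepted' items is: price ≤ 27 AND stock ≥ 3. No 'Rejected' item has it.
{price=11, stock=24, status=refurbished} → price = 11, stock = 24 → Accepted. {price=11, stock=24, status=new} → price = 11, stock = 24 → Accepted. {price=2, stock=9, status=used} → price = 2, stock = 9 → Accepted. {price=40, stock=21, status=used} → price = 40, stock = 21 → Rejected.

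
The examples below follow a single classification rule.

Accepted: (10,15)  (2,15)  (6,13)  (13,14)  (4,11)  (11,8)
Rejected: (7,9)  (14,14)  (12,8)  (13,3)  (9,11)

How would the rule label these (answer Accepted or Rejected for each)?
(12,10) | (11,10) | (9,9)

Rejected, Accepted, Rejected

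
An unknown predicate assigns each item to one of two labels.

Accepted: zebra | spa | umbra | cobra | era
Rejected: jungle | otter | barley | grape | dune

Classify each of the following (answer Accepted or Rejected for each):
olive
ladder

Rejected, Rejected

The simplest hypothesis consistent with all the labels is: ends with 'a'.
olive: Rejected (ends with 'e'). ladder: Rejected (ends with 'r').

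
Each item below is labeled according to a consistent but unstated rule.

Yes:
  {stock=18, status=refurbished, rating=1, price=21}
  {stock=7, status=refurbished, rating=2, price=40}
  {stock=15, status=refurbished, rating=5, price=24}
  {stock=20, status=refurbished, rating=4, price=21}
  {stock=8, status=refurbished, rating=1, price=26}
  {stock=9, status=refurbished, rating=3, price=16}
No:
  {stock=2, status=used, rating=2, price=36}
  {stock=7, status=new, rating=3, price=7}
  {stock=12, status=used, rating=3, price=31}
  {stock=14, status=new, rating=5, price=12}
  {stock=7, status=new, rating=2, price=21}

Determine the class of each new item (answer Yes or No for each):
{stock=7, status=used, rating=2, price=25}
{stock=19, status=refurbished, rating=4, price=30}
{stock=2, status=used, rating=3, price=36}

No, Yes, No

Checking candidate rules against both groups, what survives is: status is refurbished.
{stock=7, status=used, rating=2, price=25}: No (status is used).
{stock=19, status=refurbished, rating=4, price=30}: Yes (status is refurbished).
{stock=2, status=used, rating=3, price=36}: No (status is used).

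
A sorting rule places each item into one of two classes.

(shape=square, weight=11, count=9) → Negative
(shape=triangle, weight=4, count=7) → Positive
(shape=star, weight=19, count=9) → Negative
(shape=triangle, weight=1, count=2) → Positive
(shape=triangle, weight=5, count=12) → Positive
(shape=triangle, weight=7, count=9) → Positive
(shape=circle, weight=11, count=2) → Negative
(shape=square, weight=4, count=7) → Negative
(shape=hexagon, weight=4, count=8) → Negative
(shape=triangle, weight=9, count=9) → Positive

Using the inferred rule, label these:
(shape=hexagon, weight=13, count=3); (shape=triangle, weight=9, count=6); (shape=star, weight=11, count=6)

Negative, Positive, Negative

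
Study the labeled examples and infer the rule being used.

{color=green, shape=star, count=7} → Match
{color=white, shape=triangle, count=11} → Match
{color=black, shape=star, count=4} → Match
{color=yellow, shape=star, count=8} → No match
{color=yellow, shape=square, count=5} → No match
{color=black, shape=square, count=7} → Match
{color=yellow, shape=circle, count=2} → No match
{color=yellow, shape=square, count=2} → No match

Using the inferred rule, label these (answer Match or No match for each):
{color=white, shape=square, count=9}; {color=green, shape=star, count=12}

The simplest hypothesis consistent with all the labels is: color is not yellow.
{color=white, shape=square, count=9}: color is white — qualifies, so Match. {color=green, shape=star, count=12}: color is green — qualifies, so Match.

Match, Match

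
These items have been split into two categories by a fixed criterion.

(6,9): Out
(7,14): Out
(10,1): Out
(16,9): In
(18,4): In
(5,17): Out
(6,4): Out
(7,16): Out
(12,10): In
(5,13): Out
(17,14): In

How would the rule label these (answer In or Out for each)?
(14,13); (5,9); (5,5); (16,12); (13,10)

In, Out, Out, In, In

The classifier is using: first ≥ 12.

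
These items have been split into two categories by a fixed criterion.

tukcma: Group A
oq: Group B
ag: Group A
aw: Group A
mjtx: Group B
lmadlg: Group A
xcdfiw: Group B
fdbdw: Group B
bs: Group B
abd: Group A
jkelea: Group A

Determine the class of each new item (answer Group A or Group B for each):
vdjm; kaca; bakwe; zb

Group B, Group A, Group A, Group B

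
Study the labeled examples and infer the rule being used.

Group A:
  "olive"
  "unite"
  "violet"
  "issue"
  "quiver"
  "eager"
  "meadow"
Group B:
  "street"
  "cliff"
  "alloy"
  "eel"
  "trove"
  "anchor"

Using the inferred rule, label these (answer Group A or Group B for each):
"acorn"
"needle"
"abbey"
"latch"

Rule: has ≥ 3 vowels. This holds for each 'Group A' example and fails for each 'Group B' one.

Group B, Group A, Group B, Group B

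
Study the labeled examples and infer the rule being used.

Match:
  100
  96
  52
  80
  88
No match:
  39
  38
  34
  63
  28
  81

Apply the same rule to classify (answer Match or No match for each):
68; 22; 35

The simplest hypothesis consistent with all the labels is: even AND at least 39.
68 → 68 is even, 68 ≥ 39 → Match. 22 → 22 is even, 22 < 39 → No match. 35 → 35 is odd, 35 < 39 → No match.

Match, No match, No match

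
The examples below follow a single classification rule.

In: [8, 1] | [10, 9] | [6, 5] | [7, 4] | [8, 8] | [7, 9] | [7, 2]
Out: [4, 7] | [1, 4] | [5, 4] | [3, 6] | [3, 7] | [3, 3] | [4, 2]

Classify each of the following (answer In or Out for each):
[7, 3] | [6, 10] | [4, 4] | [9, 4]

Every 'In' example satisfies: first ≥ 6. None of the 'Out' examples do.

In, In, Out, In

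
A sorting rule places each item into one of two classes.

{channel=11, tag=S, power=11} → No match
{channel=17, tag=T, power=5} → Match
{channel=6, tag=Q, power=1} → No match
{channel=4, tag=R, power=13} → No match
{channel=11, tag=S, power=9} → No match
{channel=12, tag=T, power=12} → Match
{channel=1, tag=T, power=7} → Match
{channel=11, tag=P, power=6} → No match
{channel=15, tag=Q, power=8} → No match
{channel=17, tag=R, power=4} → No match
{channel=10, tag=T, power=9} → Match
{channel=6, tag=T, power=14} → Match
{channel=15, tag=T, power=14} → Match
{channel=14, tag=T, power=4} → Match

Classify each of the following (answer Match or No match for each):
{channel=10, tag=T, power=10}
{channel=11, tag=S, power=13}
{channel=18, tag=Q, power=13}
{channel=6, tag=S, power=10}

Match, No match, No match, No match

The classifier is using: tag is T.
{channel=10, tag=T, power=10} — tag is T, hence Match. {channel=11, tag=S, power=13} — tag is S, hence No match. {channel=18, tag=Q, power=13} — tag is Q, hence No match. {channel=6, tag=S, power=10} — tag is S, hence No match.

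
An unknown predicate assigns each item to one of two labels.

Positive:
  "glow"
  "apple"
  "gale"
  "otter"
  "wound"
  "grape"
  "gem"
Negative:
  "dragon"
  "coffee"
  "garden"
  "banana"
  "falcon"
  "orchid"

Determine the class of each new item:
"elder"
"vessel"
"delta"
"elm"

Positive, Negative, Positive, Positive

One predicate separates the groups cleanly: length ≤ 5.
Positive: "elder", since length 5.
Negative: "vessel", since length 6.
Positive: "delta", since length 5.
Positive: "elm", since length 3.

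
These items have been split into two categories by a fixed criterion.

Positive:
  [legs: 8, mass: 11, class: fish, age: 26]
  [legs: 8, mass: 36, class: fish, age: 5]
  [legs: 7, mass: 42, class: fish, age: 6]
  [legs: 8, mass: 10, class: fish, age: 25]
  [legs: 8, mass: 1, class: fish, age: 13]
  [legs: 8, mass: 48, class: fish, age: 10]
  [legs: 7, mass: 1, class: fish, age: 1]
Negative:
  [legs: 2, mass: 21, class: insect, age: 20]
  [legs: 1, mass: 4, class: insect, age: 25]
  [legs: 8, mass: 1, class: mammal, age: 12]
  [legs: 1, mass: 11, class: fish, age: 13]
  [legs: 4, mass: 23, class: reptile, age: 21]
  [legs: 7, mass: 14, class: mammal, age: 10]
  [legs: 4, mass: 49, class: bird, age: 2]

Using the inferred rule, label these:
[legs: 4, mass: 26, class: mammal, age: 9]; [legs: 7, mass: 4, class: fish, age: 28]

The rule appears to be: class is fish AND legs ≥ 2.

Negative, Positive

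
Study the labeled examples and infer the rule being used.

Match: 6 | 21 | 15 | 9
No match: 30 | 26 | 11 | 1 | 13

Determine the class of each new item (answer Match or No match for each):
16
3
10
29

All 'Match' examples share one property — multiple of 3 AND at most 21 — and every 'No match' example lacks it.
16: 16 = 3·5 + 1, 16 ≤ 21, does not pass → No match. 3: 3 = 3·1, 3 ≤ 21, matches → Match. 10: 10 = 3·3 + 1, 10 ≤ 21, does not pass → No match. 29: 29 = 3·9 + 2, 29 > 21, does not pass → No match.

No match, Match, No match, No match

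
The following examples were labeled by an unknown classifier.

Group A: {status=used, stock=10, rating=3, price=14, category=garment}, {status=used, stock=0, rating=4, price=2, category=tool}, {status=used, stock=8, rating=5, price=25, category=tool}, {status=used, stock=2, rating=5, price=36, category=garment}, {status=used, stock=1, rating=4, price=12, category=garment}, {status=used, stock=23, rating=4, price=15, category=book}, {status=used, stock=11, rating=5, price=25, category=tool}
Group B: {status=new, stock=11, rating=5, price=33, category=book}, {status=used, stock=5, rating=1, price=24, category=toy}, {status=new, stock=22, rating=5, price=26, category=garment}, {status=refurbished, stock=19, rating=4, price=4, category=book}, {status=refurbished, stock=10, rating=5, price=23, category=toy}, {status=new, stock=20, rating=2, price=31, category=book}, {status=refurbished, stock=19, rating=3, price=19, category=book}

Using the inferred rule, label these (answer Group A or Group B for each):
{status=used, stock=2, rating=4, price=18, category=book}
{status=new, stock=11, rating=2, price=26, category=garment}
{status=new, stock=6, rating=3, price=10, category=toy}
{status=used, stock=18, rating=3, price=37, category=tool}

Group A, Group B, Group B, Group A

The rule appears to be: status is used AND rating ≥ 2.
{status=used, stock=2, rating=4, price=18, category=book}: Group A (status is used, rating = 4).
{status=new, stock=11, rating=2, price=26, category=garment}: Group B (status is new, rating = 2).
{status=new, stock=6, rating=3, price=10, category=toy}: Group B (status is new, rating = 3).
{status=used, stock=18, rating=3, price=37, category=tool}: Group A (status is used, rating = 3).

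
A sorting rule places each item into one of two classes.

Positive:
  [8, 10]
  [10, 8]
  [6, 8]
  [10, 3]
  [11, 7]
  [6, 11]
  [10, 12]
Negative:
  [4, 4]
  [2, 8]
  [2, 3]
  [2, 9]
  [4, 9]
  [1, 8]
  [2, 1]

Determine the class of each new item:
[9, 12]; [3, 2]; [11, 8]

The pattern is that an item is 'Positive' exactly when: first ≥ 6.
[9, 12]: first 9, fits → Positive.
[3, 2]: first 3, does not fit → Negative.
[11, 8]: first 11, fits → Positive.

Positive, Negative, Positive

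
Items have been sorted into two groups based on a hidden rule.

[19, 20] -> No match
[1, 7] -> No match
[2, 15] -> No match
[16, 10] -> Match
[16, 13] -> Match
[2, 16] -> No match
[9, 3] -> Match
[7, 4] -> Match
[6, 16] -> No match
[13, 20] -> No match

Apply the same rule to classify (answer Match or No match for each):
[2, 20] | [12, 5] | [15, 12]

No match, Match, Match

Every 'Match' example satisfies: first > second. None of the 'No match' examples do.
[2, 20]: 2 < 20 — doesn't match, so No match. [12, 5]: 12 > 5 — satisfies this, so Match. [15, 12]: 15 > 12 — satisfies this, so Match.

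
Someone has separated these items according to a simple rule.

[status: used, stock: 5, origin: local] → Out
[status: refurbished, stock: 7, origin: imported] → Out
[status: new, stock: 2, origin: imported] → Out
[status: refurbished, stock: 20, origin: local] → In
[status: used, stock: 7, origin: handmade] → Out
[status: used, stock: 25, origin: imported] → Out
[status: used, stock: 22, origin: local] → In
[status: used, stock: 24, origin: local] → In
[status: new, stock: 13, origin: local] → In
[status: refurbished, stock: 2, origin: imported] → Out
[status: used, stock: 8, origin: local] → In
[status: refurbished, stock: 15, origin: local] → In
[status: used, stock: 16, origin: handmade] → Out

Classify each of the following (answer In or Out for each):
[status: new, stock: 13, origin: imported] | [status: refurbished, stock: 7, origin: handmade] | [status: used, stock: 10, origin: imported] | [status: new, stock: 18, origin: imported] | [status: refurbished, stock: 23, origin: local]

Every 'In' example satisfies: origin is local AND stock ≥ 7. None of the 'Out' examples do.
[status: new, stock: 13, origin: imported] → origin is imported, stock = 13 → Out.
[status: refurbished, stock: 7, origin: handmade] → origin is handmade, stock = 7 → Out.
[status: used, stock: 10, origin: imported] → origin is imported, stock = 10 → Out.
[status: new, stock: 18, origin: imported] → origin is imported, stock = 18 → Out.
[status: refurbished, stock: 23, origin: local] → origin is local, stock = 23 → In.

Out, Out, Out, Out, In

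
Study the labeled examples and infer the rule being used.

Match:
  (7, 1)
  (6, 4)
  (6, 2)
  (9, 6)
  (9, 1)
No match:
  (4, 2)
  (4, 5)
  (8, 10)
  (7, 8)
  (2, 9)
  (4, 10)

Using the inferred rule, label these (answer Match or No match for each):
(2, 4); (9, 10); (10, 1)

The pattern is that an item is 'Match' exactly when: first > second AND sum ≥ 8.
(2, 4): 2 < 4, 2+4 = 6 — fails this test, so No match. (9, 10): 9 < 10, 9+10 = 19 — fails this test, so No match. (10, 1): 10 > 1, 10+1 = 11 — has this property, so Match.

No match, No match, Match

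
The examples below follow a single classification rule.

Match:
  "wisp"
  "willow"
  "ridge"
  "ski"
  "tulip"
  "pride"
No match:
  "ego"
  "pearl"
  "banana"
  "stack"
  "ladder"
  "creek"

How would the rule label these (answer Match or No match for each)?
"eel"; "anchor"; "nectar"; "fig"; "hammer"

No match, No match, No match, Match, No match

The classifier is using: contains 'i'.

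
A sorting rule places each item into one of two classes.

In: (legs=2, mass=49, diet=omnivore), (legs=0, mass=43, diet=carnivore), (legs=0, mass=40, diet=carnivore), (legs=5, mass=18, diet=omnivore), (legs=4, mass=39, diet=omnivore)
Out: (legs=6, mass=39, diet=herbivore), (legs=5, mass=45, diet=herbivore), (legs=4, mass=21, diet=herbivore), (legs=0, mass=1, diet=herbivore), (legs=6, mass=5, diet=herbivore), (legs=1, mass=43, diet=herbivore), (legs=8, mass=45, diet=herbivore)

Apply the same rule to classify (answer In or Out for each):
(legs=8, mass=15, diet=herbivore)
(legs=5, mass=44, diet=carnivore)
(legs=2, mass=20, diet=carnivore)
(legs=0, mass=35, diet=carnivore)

Rule: diet is not herbivore. This holds for each 'In' example and fails for each 'Out' one.
(legs=8, mass=15, diet=herbivore): diet is herbivore, fails this test → Out. (legs=5, mass=44, diet=carnivore): diet is carnivore, qualifies → In. (legs=2, mass=20, diet=carnivore): diet is carnivore, qualifies → In. (legs=0, mass=35, diet=carnivore): diet is carnivore, qualifies → In.

Out, In, In, In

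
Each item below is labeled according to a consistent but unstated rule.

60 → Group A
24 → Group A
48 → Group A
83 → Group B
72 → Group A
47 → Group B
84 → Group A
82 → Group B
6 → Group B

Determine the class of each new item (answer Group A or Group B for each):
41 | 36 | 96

Group B, Group A, Group A

The pattern is that an item is 'Group A' exactly when: multiple of 4.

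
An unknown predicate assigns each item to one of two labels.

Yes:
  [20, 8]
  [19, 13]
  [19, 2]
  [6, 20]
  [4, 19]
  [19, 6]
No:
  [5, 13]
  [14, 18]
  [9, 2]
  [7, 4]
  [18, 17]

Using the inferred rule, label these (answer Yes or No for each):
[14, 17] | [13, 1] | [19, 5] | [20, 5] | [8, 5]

All 'Yes' examples share one property — max ≥ 19 — and every 'No' example lacks it.

No, No, Yes, Yes, No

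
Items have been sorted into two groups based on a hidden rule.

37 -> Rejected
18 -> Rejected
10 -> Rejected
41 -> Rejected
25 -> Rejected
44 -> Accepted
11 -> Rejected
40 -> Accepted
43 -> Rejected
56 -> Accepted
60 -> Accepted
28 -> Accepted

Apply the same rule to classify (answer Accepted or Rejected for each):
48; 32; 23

Accepted, Accepted, Rejected

Every 'Accepted' example satisfies: multiple of 4. None of the 'Rejected' examples do.
48: 48 = 4·12, qualifies → Accepted. 32: 32 = 4·8, qualifies → Accepted. 23: 23 = 4·5 + 3, fails the rule → Rejected.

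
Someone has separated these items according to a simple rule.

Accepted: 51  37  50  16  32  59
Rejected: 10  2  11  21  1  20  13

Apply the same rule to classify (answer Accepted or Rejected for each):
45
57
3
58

All 'Accepted' examples share one property — digit sum ≥ 5 — and every 'Rejected' example lacks it.
Accepted: 45, since digit sum 4+5 = 9. Accepted: 57, since digit sum 5+7 = 12. Rejected: 3, since digit sum 3. Accepted: 58, since digit sum 5+8 = 13.

Accepted, Accepted, Rejected, Accepted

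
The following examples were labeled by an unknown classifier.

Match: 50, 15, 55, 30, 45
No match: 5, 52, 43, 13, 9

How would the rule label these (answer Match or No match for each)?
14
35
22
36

No match, Match, No match, No match

One predicate separates the groups cleanly: multiple of 5 AND at least 9.
14: 14 = 5·2 + 4, 14 ≥ 9, fails the rule → No match. 35: 35 = 5·7, 35 ≥ 9, fits → Match. 22: 22 = 5·4 + 2, 22 ≥ 9, fails the rule → No match. 36: 36 = 5·7 + 1, 36 ≥ 9, fails the rule → No match.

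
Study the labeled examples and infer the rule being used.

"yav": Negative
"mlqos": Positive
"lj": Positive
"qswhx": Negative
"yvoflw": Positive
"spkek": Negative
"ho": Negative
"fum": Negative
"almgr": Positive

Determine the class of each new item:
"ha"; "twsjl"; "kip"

Negative, Positive, Negative

Every 'Positive' example satisfies: contains 'l'. None of the 'Negative' examples do.
Negative: "ha", since no 'l'. Positive: "twsjl", since has 'l'. Negative: "kip", since no 'l'.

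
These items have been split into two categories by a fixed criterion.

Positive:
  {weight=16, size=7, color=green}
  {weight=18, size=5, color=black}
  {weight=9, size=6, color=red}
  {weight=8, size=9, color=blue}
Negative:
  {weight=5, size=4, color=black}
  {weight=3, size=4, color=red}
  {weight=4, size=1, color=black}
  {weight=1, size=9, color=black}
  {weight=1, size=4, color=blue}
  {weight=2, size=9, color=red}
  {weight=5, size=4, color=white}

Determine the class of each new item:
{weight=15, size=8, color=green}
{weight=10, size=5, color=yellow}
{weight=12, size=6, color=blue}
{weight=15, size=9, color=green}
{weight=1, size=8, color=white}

Positive, Positive, Positive, Positive, Negative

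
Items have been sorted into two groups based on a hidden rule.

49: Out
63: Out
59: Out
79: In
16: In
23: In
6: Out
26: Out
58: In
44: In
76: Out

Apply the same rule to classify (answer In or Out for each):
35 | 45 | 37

Out, Out, In

Every 'In' example satisfies: ≡ 2 (mod 7). None of the 'Out' examples do.
35 — 35 mod 7 = 0, hence Out. 45 — 45 mod 7 = 3, hence Out. 37 — 37 mod 7 = 2, hence In.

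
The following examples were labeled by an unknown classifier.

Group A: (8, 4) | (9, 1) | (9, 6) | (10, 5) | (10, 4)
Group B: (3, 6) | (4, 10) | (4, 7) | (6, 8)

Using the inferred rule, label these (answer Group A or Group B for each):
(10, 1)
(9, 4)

Group A, Group A

The distinguishing property — first > second — holds for all the 'Group A' cases and none of the 'Group B' cases.
(10, 1): 10 > 1 — qualifies, so Group A.
(9, 4): 9 > 4 — qualifies, so Group A.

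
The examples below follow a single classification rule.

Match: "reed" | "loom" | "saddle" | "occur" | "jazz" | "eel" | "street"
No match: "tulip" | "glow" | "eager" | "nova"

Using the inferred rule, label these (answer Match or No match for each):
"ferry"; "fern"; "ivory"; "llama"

Match, No match, No match, Match

The pattern is that an item is 'Match' exactly when: has a double letter.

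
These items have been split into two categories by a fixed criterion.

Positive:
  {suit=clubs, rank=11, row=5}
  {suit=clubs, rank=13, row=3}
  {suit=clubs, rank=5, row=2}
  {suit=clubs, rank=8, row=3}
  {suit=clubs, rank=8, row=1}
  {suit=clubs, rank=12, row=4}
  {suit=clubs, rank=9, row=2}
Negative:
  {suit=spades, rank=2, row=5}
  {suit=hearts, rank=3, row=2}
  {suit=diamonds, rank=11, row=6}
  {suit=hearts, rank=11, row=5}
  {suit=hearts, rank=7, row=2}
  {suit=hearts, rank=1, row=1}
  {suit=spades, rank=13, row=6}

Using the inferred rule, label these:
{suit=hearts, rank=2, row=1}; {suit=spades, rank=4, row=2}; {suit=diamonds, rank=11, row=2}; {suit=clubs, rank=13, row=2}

Comparing the two groups points to one rule — suit is clubs.
{suit=hearts, rank=2, row=1} — suit is hearts, hence Negative.
{suit=spades, rank=4, row=2} — suit is spades, hence Negative.
{suit=diamonds, rank=11, row=2} — suit is diamonds, hence Negative.
{suit=clubs, rank=13, row=2} — suit is clubs, hence Positive.

Negative, Negative, Negative, Positive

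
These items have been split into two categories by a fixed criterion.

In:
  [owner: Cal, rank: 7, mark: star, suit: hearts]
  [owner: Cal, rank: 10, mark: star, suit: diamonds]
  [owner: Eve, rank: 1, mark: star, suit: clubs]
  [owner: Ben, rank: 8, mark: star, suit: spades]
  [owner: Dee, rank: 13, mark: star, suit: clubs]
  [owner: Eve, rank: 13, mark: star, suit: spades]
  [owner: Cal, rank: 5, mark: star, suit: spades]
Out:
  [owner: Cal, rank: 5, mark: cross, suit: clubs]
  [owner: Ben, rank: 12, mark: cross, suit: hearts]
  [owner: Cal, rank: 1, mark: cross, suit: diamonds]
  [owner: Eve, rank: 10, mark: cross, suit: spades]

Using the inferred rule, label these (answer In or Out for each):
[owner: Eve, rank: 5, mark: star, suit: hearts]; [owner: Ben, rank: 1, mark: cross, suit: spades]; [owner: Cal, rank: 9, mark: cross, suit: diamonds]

All 'In' examples share one property — mark is star — and every 'Out' example lacks it.

In, Out, Out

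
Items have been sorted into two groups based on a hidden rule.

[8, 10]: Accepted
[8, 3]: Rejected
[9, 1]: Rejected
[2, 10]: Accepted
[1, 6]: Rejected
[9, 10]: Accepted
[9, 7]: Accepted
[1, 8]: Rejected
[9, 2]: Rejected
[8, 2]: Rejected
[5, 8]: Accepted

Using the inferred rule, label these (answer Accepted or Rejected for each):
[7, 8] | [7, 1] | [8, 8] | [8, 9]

Accepted, Rejected, Accepted, Accepted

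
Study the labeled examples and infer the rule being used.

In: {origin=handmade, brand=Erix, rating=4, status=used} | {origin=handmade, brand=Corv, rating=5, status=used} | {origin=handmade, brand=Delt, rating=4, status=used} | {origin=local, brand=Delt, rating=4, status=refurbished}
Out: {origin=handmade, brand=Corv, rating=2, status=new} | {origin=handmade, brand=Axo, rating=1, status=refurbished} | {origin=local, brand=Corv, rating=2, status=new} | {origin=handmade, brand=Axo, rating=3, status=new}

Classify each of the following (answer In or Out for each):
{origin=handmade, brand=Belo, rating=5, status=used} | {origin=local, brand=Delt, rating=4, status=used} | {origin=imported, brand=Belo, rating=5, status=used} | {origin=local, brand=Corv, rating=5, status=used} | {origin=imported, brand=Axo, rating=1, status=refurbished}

All 'In' examples share one property — rating ≥ 4 — and every 'Out' example lacks it.
{origin=handmade, brand=Belo, rating=5, status=used}: In (rating = 5).
{origin=local, brand=Delt, rating=4, status=used}: In (rating = 4).
{origin=imported, brand=Belo, rating=5, status=used}: In (rating = 5).
{origin=local, brand=Corv, rating=5, status=used}: In (rating = 5).
{origin=imported, brand=Axo, rating=1, status=refurbished}: Out (rating = 1).

In, In, In, In, Out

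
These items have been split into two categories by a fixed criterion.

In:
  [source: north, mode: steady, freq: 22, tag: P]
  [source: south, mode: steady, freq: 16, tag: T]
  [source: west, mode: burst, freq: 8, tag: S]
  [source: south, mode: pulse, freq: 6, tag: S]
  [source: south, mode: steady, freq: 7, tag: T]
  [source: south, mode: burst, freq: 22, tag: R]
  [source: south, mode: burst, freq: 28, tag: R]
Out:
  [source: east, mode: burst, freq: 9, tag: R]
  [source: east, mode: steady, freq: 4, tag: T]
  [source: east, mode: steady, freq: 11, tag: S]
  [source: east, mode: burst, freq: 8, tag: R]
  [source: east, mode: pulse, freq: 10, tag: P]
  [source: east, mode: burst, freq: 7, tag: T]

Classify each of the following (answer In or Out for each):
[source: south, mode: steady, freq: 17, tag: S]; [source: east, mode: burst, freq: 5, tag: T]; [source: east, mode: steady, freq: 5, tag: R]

In, Out, Out

The classifier is using: source is not east.
[source: south, mode: steady, freq: 17, tag: S] — source is south, hence In.
[source: east, mode: burst, freq: 5, tag: T] — source is east, hence Out.
[source: east, mode: steady, freq: 5, tag: R] — source is east, hence Out.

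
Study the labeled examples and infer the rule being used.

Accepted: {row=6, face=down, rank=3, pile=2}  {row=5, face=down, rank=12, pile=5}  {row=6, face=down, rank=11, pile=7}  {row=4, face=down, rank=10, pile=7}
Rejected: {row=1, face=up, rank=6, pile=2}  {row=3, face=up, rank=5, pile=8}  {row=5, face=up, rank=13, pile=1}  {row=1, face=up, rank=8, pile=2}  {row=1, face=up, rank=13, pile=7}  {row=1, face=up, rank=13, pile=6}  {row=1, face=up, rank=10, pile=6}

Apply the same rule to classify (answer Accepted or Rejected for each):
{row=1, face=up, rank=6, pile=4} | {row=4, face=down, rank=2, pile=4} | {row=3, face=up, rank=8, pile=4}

Rejected, Accepted, Rejected

Rule: face is down. This holds for each 'Accepted' example and fails for each 'Rejected' one.
{row=1, face=up, rank=6, pile=4}: face is up — doesn't match, so Rejected.
{row=4, face=down, rank=2, pile=4}: face is down — matches, so Accepted.
{row=3, face=up, rank=8, pile=4}: face is up — doesn't match, so Rejected.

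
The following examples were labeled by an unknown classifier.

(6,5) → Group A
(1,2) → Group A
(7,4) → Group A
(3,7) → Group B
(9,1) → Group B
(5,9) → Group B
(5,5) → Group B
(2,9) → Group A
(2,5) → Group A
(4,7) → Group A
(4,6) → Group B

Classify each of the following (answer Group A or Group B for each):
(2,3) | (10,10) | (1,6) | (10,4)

Group A, Group B, Group A, Group B

Every 'Group A' example satisfies: sum is odd. None of the 'Group B' examples do.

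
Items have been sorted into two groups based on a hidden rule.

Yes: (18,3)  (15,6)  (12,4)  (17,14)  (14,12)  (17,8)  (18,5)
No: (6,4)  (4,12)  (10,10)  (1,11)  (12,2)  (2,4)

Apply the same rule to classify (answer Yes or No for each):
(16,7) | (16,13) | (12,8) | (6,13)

Every 'Yes' example satisfies: first > second AND sum ≥ 16. None of the 'No' examples do.
(16,7) — 16 > 7, 16+7 = 23, hence Yes.
(16,13) — 16 > 13, 16+13 = 29, hence Yes.
(12,8) — 12 > 8, 12+8 = 20, hence Yes.
(6,13) — 6 < 13, 6+13 = 19, hence No.

Yes, Yes, Yes, No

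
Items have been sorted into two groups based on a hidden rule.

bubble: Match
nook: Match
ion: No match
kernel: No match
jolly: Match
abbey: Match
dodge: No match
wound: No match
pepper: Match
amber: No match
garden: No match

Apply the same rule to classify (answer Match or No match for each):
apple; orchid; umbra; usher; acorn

Match, No match, No match, No match, No match

Checking candidate rules against both groups, what survives is: has a double letter.
Match: apple, since 'pp' doubled. No match: orchid, since no doubled letter. No match: umbra, since no doubled letter. No match: usher, since no doubled letter. No match: acorn, since no doubled letter.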